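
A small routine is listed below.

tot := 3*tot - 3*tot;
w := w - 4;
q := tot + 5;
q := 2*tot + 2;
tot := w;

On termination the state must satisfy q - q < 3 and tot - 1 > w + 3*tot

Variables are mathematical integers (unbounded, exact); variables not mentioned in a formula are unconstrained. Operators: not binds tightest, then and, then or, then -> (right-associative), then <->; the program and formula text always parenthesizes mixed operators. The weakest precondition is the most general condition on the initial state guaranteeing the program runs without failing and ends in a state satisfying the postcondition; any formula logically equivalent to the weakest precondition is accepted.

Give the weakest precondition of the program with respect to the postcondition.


Working backward. After the program, the postcondition q - q < 3 and tot - 1 > w + 3*tot must hold; in canonical form it is 2*tot + w < -1.
Before tot := w: 3*w < -1
Before q := 2*tot + 2: 3*w < -1
Before q := tot + 5: 3*w < -1
Before w := w - 4: 3*w < 11
Before tot := 3*tot - 3*tot: 3*w < 11
Answer: WP = 3*w < 11


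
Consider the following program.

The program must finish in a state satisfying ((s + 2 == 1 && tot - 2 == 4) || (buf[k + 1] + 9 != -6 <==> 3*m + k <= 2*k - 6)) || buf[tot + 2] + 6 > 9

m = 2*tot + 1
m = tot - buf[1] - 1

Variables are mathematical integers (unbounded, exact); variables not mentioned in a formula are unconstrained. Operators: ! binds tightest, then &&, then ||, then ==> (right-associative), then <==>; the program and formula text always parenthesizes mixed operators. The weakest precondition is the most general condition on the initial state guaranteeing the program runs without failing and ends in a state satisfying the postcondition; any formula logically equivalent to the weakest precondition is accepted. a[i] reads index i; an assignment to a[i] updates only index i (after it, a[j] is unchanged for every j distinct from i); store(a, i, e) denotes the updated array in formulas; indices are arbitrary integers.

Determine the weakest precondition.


Working backward. After the program, the postcondition ((s + 2 == 1 && tot - 2 == 4) || (buf[k + 1] + 9 != -6 <==> 3*m + k <= 2*k - 6)) || buf[tot + 2] + 6 > 9 must hold; in canonical form it is (s == -1 && tot == 6) || (buf[k + 1] != -15 <==> 3*m <= k - 6) || buf[tot + 2] > 3.
Before m := tot - buf[1] - 1: (s == -1 && tot == 6) || (buf[k + 1] != -15 <==> 3*tot <= 3*buf[1] + k - 3) || buf[tot + 2] > 3
Before m := 2*tot + 1: (s == -1 && tot == 6) || (buf[k + 1] != -15 <==> 3*tot <= 3*buf[1] + k - 3) || buf[tot + 2] > 3
Answer: WP = (s == -1 && tot == 6) || (buf[k + 1] != -15 <==> 3*tot <= 3*buf[1] + k - 3) || buf[tot + 2] > 3


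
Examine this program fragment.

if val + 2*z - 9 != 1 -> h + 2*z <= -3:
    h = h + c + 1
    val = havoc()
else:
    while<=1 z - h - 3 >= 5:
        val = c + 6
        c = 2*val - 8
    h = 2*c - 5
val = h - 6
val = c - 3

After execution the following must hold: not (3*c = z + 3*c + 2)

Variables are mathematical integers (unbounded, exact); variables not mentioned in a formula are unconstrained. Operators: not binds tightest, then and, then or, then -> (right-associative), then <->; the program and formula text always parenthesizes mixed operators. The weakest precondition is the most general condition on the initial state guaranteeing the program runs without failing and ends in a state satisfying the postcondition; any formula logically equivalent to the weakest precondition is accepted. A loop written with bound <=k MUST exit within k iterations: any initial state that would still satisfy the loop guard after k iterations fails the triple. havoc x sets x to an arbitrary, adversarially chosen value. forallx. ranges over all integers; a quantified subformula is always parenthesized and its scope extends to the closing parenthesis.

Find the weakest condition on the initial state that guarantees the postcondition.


Working backward. After the program, the postcondition not (3*c = z + 3*c + 2) must hold; in canonical form it is not (z = -2).
Before val := c - 3: not (z = -2)
Before val := h - 6: not (z = -2)
Then branch requires not (z = -2); else branch requires (z >= h + 8 -> ((not (z >= h + 8)) and (not (z = -2)))) and ((not (z >= h + 8)) -> (not (z = -2))).
Before the if: ((val + 2*z != 10 -> h + 2*z <= -3) -> (not (z = -2))) and ((not (val + 2*z != 10 -> h + 2*z <= -3)) -> ((z >= h + 8 -> ((not (z >= h + 8)) and (not (z = -2)))) and ((not (z >= h + 8)) -> (not (z = -2)))))
Answer: WP = ((val + 2*z != 10 -> h + 2*z <= -3) -> (not (z = -2))) and ((not (val + 2*z != 10 -> h + 2*z <= -3)) -> ((z >= h + 8 -> ((not (z >= h + 8)) and (not (z = -2)))) and ((not (z >= h + 8)) -> (not (z = -2)))))


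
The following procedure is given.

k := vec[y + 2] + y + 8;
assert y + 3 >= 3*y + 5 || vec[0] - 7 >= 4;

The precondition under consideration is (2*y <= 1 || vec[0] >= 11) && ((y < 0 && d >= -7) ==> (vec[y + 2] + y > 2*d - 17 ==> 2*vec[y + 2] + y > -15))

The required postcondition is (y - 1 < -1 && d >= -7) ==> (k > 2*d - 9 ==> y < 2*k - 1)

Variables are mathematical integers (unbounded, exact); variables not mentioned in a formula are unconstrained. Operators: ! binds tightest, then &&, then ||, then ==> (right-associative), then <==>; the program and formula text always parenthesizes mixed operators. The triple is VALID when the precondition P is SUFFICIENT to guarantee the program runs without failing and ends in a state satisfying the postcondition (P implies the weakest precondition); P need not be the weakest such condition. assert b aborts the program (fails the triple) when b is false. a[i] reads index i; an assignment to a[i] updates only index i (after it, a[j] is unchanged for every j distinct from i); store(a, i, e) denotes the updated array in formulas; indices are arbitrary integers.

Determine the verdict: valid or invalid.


Working backward. After the program, the postcondition (y - 1 < -1 && d >= -7) ==> (k > 2*d - 9 ==> y < 2*k - 1) must hold; in canonical form it is (y < 0 && d >= -7) ==> (k > 2*d - 9 ==> y < 2*k - 1).
Before assert y + 3 >= 3*y + 5 || vec[0] - 7 >= 4: (2*y <= -2 || vec[0] >= 11) && ((y < 0 && d >= -7) ==> (k > 2*d - 9 ==> y < 2*k - 1))
Before k := vec[y + 2] + y + 8: (2*y <= -2 || vec[0] >= 11) && ((y < 0 && d >= -7) ==> (vec[y + 2] + y > 2*d - 17 ==> 2*vec[y + 2] + y > -15))
The weakest precondition is (2*y <= -2 || vec[0] >= 11) && ((y < 0 && d >= -7) ==> (vec[y + 2] + y > 2*d - 17 ==> 2*vec[y + 2] + y > -15)).
Check whether (2*y <= 1 || vec[0] >= 11) && ((y < 0 && d >= -7) ==> (vec[y + 2] + y > 2*d - 17 ==> 2*vec[y + 2] + y > -15)) implies it.
Countermodel: at the initial state d = 0, vec = {[0] = 10, [2] = 10, elsewhere 10}, y = 0, the precondition holds but the weakest precondition fails.
Answer: invalid


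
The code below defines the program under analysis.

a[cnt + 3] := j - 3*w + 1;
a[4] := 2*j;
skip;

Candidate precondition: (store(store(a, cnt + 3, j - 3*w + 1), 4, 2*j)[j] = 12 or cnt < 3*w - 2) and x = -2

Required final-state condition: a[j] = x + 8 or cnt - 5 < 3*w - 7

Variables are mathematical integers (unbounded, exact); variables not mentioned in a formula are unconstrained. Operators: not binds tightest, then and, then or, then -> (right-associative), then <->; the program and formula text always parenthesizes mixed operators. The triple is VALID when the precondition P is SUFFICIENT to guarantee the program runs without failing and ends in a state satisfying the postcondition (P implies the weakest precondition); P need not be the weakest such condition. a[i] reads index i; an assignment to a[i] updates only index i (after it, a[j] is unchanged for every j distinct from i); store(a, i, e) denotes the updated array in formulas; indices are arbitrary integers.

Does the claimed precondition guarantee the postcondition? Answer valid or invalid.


Working backward. After the program, the postcondition a[j] = x + 8 or cnt - 5 < 3*w - 7 must hold; in canonical form it is a[j] = x + 8 or cnt < 3*w - 2.
Before skip: a[j] = x + 8 or cnt < 3*w - 2
Before a[4] := 2*j: store(a, 4, 2*j)[j] = x + 8 or cnt < 3*w - 2
Before a[cnt + 3] := j - 3*w + 1: store(store(a, cnt + 3, j - 3*w + 1), 4, 2*j)[j] = x + 8 or cnt < 3*w - 2
The weakest precondition is store(store(a, cnt + 3, j - 3*w + 1), 4, 2*j)[j] = x + 8 or cnt < 3*w - 2.
Check whether (store(store(a, cnt + 3, j - 3*w + 1), 4, 2*j)[j] = 12 or cnt < 3*w - 2) and x = -2 implies it.
Countermodel: at the initial state a = {[2] = 5, [3] = 12, [4] = 5, elsewhere 5}, cnt = -1, j = 3, w = -7040, x = -2, the precondition holds but the weakest precondition fails.
Answer: invalid


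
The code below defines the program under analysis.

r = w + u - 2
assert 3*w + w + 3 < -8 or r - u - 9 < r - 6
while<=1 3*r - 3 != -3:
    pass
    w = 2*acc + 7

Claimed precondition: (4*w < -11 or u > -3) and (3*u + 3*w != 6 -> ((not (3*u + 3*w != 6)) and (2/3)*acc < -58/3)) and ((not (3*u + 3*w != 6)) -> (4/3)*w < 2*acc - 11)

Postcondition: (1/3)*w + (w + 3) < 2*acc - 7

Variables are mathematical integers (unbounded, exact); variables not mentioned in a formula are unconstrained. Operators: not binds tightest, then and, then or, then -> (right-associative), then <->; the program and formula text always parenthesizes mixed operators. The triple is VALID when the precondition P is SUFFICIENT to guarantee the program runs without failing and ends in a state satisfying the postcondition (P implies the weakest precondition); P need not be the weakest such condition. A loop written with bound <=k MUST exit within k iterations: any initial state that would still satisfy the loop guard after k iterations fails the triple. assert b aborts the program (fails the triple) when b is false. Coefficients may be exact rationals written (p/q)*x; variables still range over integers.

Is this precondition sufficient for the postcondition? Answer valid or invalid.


Working backward. After the program, the postcondition (1/3)*w + (w + 3) < 2*acc - 7 must hold; in canonical form it is (4/3)*w < 2*acc - 10.
Before the loop (bound <=1), unroll the exhaustion recursion (WP_0 = exit-now case; WP_j = one more guarded iteration, up to j = 1):
  WP_0: (not (3*r != 0)) and (4/3)*w < 2*acc - 10
  WP_1: (3*r != 0 -> ((not (3*r != 0)) and (2/3)*acc < -58/3)) and ((not (3*r != 0)) -> (4/3)*w < 2*acc - 10)
So before the loop: (3*r != 0 -> ((not (3*r != 0)) and (2/3)*acc < -58/3)) and ((not (3*r != 0)) -> (4/3)*w < 2*acc - 10)
Before assert 3*w + w + 3 < -8 or r - u - 9 < r - 6: (4*w < -11 or u > -3) and (3*r != 0 -> ((not (3*r != 0)) and (2/3)*acc < -58/3)) and ((not (3*r != 0)) -> (4/3)*w < 2*acc - 10)
Before r := w + u - 2: (4*w < -11 or u > -3) and (3*u + 3*w != 6 -> ((not (3*u + 3*w != 6)) and (2/3)*acc < -58/3)) and ((not (3*u + 3*w != 6)) -> (4/3)*w < 2*acc - 10)
The weakest precondition is (4*w < -11 or u > -3) and (3*u + 3*w != 6 -> ((not (3*u + 3*w != 6)) and (2/3)*acc < -58/3)) and ((not (3*u + 3*w != 6)) -> (4/3)*w < 2*acc - 10).
Check whether (4*w < -11 or u > -3) and (3*u + 3*w != 6 -> ((not (3*u + 3*w != 6)) and (2/3)*acc < -58/3)) and ((not (3*u + 3*w != 6)) -> (4/3)*w < 2*acc - 11) implies it.
Every state satisfying the precondition satisfies the weakest precondition: the implication holds.
Answer: valid


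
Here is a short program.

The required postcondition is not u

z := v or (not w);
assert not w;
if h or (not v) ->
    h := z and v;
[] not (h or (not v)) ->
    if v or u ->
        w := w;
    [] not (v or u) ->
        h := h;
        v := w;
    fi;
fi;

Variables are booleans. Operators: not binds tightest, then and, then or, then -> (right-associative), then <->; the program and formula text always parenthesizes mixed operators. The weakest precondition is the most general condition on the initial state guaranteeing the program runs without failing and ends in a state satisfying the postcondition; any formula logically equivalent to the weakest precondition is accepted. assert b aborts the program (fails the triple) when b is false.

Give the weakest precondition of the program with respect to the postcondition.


Working backward. After the program, not u must hold.
Then branch requires not u; else branch requires ((v or u) -> (not u)) and ((not (v or u)) -> (not u)).
Before the if: ((h or (not v)) -> (not u)) and ((not (h or (not v))) -> (((v or u) -> (not u)) and ((not (v or u)) -> (not u))))
Before assert not w: (not w) and ((h or (not v)) -> (not u)) and ((not (h or (not v))) -> (((v or u) -> (not u)) and ((not (v or u)) -> (not u))))
Before z := v or (not w): (not w) and ((h or (not v)) -> (not u)) and ((not (h or (not v))) -> (((v or u) -> (not u)) and ((not (v or u)) -> (not u))))
Answer: WP = (not w) and ((h or (not v)) -> (not u)) and ((not (h or (not v))) -> (((v or u) -> (not u)) and ((not (v or u)) -> (not u))))


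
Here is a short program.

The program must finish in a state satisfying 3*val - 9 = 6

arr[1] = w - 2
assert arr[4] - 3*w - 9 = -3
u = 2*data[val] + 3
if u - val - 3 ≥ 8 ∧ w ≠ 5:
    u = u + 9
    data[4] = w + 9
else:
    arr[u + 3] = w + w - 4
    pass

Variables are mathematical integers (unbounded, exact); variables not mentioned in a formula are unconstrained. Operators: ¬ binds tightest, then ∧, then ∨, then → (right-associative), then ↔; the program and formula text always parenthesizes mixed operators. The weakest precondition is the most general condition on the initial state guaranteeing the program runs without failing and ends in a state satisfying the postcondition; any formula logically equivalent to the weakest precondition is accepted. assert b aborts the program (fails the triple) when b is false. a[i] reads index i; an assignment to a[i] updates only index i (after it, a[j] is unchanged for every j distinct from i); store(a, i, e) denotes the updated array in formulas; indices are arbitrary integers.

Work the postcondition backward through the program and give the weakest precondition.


Working backward. After the program, the postcondition 3*val - 9 = 6 must hold; in canonical form it is 3*val = 15.
Then branch requires 3*val = 15; else branch requires 3*val = 15.
Before the if: ((u ≥ val + 11 ∧ w ≠ 5) → 3*val = 15) ∧ ((¬(u ≥ val + 11 ∧ w ≠ 5)) → 3*val = 15)
Before u := 2*data[val] + 3: ((2*data[val] ≥ val + 8 ∧ w ≠ 5) → 3*val = 15) ∧ ((¬(2*data[val] ≥ val + 8 ∧ w ≠ 5)) → 3*val = 15)
Before assert arr[4] - 3*w - 9 = -3: arr[4] = 3*w + 6 ∧ ((2*data[val] ≥ val + 8 ∧ w ≠ 5) → 3*val = 15) ∧ ((¬(2*data[val] ≥ val + 8 ∧ w ≠ 5)) → 3*val = 15)
Before arr[1] := w - 2: arr[4] = 3*w + 6 ∧ ((2*data[val] ≥ val + 8 ∧ w ≠ 5) → 3*val = 15) ∧ ((¬(2*data[val] ≥ val + 8 ∧ w ≠ 5)) → 3*val = 15)
Answer: WP = arr[4] = 3*w + 6 ∧ ((2*data[val] ≥ val + 8 ∧ w ≠ 5) → 3*val = 15) ∧ ((¬(2*data[val] ≥ val + 8 ∧ w ≠ 5)) → 3*val = 15)


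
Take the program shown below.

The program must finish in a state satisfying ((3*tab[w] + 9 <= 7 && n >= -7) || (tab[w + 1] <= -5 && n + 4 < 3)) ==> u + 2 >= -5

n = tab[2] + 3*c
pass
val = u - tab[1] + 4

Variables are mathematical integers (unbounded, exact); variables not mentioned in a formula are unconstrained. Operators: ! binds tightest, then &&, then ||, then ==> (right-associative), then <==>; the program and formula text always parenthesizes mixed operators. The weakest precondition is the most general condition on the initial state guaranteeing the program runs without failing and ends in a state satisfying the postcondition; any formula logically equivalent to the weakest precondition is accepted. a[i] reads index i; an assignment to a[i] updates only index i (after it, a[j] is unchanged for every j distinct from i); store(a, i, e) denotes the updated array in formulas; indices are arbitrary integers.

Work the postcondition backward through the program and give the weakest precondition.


Working backward. After the program, the postcondition ((3*tab[w] + 9 <= 7 && n >= -7) || (tab[w + 1] <= -5 && n + 4 < 3)) ==> u + 2 >= -5 must hold; in canonical form it is ((3*tab[w] <= -2 && n >= -7) || (tab[w + 1] <= -5 && n < -1)) ==> u >= -7.
Before val := u - tab[1] + 4: ((3*tab[w] <= -2 && n >= -7) || (tab[w + 1] <= -5 && n < -1)) ==> u >= -7
Before skip: ((3*tab[w] <= -2 && n >= -7) || (tab[w + 1] <= -5 && n < -1)) ==> u >= -7
Before n := tab[2] + 3*c: ((3*tab[w] <= -2 && tab[2] + 3*c >= -7) || (tab[w + 1] <= -5 && tab[2] + 3*c < -1)) ==> u >= -7
Answer: WP = ((3*tab[w] <= -2 && tab[2] + 3*c >= -7) || (tab[w + 1] <= -5 && tab[2] + 3*c < -1)) ==> u >= -7


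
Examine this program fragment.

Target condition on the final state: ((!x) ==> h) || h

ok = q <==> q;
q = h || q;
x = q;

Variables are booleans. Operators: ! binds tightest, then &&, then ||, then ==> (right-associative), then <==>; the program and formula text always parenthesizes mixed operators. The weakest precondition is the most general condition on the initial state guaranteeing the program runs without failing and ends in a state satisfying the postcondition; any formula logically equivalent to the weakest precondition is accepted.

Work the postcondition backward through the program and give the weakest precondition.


Working backward. After the program, ((!x) ==> h) || h must hold.
Before x := q: ((!q) ==> h) || h
Before q := h || q: ((!(h || q)) ==> h) || h
Before ok := q <==> q: ((!(h || q)) ==> h) || h
Answer: WP = ((!(h || q)) ==> h) || h


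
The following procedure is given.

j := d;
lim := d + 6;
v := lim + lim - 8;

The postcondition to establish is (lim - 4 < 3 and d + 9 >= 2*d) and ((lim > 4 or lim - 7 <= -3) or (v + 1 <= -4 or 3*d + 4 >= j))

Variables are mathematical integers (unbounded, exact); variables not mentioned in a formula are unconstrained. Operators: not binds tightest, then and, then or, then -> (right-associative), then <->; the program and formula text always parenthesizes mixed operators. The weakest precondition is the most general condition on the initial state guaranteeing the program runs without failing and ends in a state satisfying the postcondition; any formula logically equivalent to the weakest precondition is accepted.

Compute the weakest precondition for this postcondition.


Working backward. After the program, the postcondition (lim - 4 < 3 and d + 9 >= 2*d) and ((lim > 4 or lim - 7 <= -3) or (v + 1 <= -4 or 3*d + 4 >= j)) must hold; in canonical form it is lim < 7 and d <= 9 and (lim > 4 or lim <= 4 or v <= -5 or 3*d >= j - 4).
Before v := lim + lim - 8: lim < 7 and d <= 9 and (lim > 4 or lim <= 4 or 2*lim <= 3 or 3*d >= j - 4)
Before lim := d + 6: d < 1 and d <= 9 and (d > -2 or d <= -2 or 2*d <= -9 or 3*d >= j - 4)
Before j := d: d < 1 and d <= 9 and (d > -2 or d <= -2 or 2*d <= -9 or 2*d >= -4)
Answer: WP = d < 1 and d <= 9 and (d > -2 or d <= -2 or 2*d <= -9 or 2*d >= -4)


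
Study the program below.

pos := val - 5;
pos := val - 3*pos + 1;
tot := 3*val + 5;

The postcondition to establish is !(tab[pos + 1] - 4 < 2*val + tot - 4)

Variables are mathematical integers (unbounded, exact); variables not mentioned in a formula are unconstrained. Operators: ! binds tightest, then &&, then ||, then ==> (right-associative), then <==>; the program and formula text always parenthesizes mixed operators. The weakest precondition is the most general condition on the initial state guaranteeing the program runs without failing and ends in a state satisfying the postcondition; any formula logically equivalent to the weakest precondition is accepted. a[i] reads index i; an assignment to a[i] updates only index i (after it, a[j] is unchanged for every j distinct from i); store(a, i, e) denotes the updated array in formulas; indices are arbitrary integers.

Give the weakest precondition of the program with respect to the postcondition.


Working backward. After the program, the postcondition !(tab[pos + 1] - 4 < 2*val + tot - 4) must hold; in canonical form it is !(tab[pos + 1] < tot + 2*val).
Before tot := 3*val + 5: !(tab[pos + 1] < 5*val + 5)
Before pos := val - 3*pos + 1: !(tab[-3*pos + val + 2] < 5*val + 5)
Before pos := val - 5: !(tab[-2*val + 17] < 5*val + 5)
Answer: WP = !(tab[-2*val + 17] < 5*val + 5)


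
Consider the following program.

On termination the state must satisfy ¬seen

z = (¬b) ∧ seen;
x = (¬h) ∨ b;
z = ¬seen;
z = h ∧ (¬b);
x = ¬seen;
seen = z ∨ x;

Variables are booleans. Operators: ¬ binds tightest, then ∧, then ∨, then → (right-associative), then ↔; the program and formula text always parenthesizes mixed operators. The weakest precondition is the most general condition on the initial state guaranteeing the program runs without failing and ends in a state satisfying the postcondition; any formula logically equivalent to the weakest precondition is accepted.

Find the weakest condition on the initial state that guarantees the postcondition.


Working backward. After the program, ¬seen must hold.
Before seen := z ∨ x: ¬(z ∨ x)
Before x := ¬seen: ¬(z ∨ (¬seen))
Before z := h ∧ (¬b): ¬((h ∧ (¬b)) ∨ (¬seen))
Before z := ¬seen: ¬((h ∧ (¬b)) ∨ (¬seen))
Before x := (¬h) ∨ b: ¬((h ∧ (¬b)) ∨ (¬seen))
Before z := (¬b) ∧ seen: ¬((h ∧ (¬b)) ∨ (¬seen))
Answer: WP = ¬((h ∧ (¬b)) ∨ (¬seen))


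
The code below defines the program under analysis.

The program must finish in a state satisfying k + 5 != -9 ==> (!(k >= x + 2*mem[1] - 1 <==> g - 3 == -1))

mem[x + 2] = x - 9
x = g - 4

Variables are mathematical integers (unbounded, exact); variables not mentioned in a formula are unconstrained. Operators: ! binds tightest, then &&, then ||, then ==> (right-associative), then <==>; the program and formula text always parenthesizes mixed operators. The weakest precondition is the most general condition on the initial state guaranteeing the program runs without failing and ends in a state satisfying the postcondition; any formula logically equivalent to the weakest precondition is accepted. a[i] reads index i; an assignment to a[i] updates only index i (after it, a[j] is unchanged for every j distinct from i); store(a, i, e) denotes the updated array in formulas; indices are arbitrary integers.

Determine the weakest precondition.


Working backward. After the program, the postcondition k + 5 != -9 ==> (!(k >= x + 2*mem[1] - 1 <==> g - 3 == -1)) must hold; in canonical form it is k != -14 ==> (!(k >= 2*mem[1] + x - 1 <==> g == 2)).
Before x := g - 4: k != -14 ==> (!(k >= 2*mem[1] + g - 5 <==> g == 2))
Before mem[x + 2] := x - 9: k != -14 ==> (!(k >= 2*store(mem, x + 2, x - 9)[1] + g - 5 <==> g == 2))
Answer: WP = k != -14 ==> (!(k >= 2*store(mem, x + 2, x - 9)[1] + g - 5 <==> g == 2))


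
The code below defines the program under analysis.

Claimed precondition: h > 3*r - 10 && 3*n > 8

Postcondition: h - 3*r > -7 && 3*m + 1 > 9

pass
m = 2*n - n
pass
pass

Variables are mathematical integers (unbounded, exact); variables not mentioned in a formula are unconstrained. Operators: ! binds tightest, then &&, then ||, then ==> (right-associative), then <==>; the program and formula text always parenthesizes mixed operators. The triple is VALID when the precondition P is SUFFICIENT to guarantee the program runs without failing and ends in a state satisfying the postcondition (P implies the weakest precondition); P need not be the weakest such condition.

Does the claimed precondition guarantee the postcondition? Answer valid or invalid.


Working backward. After the program, the postcondition h - 3*r > -7 && 3*m + 1 > 9 must hold; in canonical form it is h > 3*r - 7 && 3*m > 8.
Before skip: h > 3*r - 7 && 3*m > 8
Before skip: h > 3*r - 7 && 3*m > 8
Before m := 2*n - n: h > 3*r - 7 && 3*n > 8
Before skip: h > 3*r - 7 && 3*n > 8
The weakest precondition is h > 3*r - 7 && 3*n > 8.
Check whether h > 3*r - 10 && 3*n > 8 implies it.
Countermodel: at the initial state h = 2, n = 3, r = 3, the precondition holds but the weakest precondition fails.
Answer: invalid


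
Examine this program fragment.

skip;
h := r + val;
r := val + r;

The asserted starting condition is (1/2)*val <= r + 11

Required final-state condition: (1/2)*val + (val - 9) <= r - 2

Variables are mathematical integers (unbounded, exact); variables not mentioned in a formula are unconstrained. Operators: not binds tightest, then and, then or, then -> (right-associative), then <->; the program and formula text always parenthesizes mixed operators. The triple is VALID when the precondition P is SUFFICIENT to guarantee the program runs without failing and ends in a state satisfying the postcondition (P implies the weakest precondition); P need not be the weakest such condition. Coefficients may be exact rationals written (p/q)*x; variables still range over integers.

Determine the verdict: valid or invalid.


Working backward. After the program, the postcondition (1/2)*val + (val - 9) <= r - 2 must hold; in canonical form it is (3/2)*val <= r + 7.
Before r := val + r: (1/2)*val <= r + 7
Before h := r + val: (1/2)*val <= r + 7
Before skip: (1/2)*val <= r + 7
The weakest precondition is (1/2)*val <= r + 7.
Check whether (1/2)*val <= r + 11 implies it.
Countermodel: at the initial state r = 0, val = 15, the precondition holds but the weakest precondition fails.
Answer: invalid


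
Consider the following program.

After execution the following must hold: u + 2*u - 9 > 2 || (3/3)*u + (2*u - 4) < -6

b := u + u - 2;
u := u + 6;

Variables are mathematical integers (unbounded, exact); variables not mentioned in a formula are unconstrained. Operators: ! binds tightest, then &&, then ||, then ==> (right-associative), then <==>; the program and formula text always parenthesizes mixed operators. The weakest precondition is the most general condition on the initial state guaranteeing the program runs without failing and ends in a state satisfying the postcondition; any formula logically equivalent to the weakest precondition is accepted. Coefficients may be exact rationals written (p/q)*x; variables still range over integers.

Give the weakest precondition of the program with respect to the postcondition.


Working backward. After the program, the postcondition u + 2*u - 9 > 2 || (3/3)*u + (2*u - 4) < -6 must hold; in canonical form it is 3*u > 11 || 3*u < -2.
Before u := u + 6: 3*u > -7 || 3*u < -20
Before b := u + u - 2: 3*u > -7 || 3*u < -20
Answer: WP = 3*u > -7 || 3*u < -20


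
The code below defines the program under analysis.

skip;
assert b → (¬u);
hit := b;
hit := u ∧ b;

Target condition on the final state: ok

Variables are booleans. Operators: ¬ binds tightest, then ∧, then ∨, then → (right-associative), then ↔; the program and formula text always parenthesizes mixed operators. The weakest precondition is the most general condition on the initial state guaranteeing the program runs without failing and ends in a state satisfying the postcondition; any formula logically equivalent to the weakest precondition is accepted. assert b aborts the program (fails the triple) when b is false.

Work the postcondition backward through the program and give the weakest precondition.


Working backward. After the program, ok must hold.
Before hit := u ∧ b: ok
Before hit := b: ok
Before assert b → (¬u): (b → (¬u)) ∧ ok
Before skip: (b → (¬u)) ∧ ok
Answer: WP = (b → (¬u)) ∧ ok


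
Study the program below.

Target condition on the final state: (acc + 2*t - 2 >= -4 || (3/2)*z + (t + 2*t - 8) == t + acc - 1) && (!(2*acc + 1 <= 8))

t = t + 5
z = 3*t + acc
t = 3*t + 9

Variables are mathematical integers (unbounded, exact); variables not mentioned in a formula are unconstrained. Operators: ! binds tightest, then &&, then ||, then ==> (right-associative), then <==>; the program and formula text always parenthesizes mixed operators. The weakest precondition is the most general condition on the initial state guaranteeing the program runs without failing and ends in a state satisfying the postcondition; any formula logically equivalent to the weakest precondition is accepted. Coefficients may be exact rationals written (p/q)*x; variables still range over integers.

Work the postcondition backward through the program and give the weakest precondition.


Working backward. After the program, the postcondition (acc + 2*t - 2 >= -4 || (3/2)*z + (t + 2*t - 8) == t + acc - 1) && (!(2*acc + 1 <= 8)) must hold; in canonical form it is (acc + 2*t >= -2 || 2*t + (3/2)*z == acc + 7) && (!(2*acc <= 7)).
Before t := 3*t + 9: (acc + 6*t >= -20 || 6*t + (3/2)*z == acc - 11) && (!(2*acc <= 7))
Before z := 3*t + acc: (acc + 6*t >= -20 || (1/2)*acc + (21/2)*t == -11) && (!(2*acc <= 7))
Before t := t + 5: (acc + 6*t >= -50 || (1/2)*acc + (21/2)*t == -127/2) && (!(2*acc <= 7))
Answer: WP = (acc + 6*t >= -50 || (1/2)*acc + (21/2)*t == -127/2) && (!(2*acc <= 7))


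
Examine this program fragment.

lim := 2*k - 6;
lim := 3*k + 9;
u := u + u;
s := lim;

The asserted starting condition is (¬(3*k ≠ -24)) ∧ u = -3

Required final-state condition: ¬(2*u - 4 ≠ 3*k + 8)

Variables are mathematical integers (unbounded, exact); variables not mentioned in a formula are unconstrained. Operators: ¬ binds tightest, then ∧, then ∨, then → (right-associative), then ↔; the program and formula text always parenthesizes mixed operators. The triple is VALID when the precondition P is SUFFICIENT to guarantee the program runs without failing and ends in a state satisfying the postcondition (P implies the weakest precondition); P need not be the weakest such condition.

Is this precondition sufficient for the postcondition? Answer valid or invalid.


Working backward. After the program, the postcondition ¬(2*u - 4 ≠ 3*k + 8) must hold; in canonical form it is ¬(2*u ≠ 3*k + 12).
Before s := lim: ¬(2*u ≠ 3*k + 12)
Before u := u + u: ¬(4*u ≠ 3*k + 12)
Before lim := 3*k + 9: ¬(4*u ≠ 3*k + 12)
Before lim := 2*k - 6: ¬(4*u ≠ 3*k + 12)
The weakest precondition is ¬(4*u ≠ 3*k + 12).
Check whether (¬(3*k ≠ -24)) ∧ u = -3 implies it.
Every state satisfying the precondition satisfies the weakest precondition: the implication holds.
Answer: valid


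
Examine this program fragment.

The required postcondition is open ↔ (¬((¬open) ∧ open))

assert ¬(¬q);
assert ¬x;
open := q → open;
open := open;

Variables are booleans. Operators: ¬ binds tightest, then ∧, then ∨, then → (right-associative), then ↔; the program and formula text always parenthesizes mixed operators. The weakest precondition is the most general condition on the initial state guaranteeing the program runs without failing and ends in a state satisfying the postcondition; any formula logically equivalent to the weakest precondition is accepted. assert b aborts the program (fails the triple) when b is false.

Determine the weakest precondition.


Working backward. After the program, the postcondition open ↔ (¬((¬open) ∧ open)) must hold; in canonical form it is open.
Before open := open: open
Before open := q → open: q → open
Before assert ¬x: (¬x) ∧ (q → open)
Before assert ¬(¬q): q ∧ (¬x) ∧ (q → open)
Answer: WP = q ∧ (¬x) ∧ (q → open)


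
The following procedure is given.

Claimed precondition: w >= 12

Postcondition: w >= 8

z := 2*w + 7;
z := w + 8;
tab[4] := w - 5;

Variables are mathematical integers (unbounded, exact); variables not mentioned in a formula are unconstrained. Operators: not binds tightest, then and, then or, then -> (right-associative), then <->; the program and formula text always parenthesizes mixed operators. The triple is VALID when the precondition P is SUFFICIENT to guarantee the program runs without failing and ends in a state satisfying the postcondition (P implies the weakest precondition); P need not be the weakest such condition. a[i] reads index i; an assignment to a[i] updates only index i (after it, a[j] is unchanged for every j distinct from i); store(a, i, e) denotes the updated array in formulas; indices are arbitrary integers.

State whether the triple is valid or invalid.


Working backward. After the program, w >= 8 must hold.
Before tab[4] := w - 5: w >= 8
Before z := w + 8: w >= 8
Before z := 2*w + 7: w >= 8
The weakest precondition is w >= 8.
Check whether w >= 12 implies it.
Every state satisfying the precondition satisfies the weakest precondition: the implication holds.
Answer: valid


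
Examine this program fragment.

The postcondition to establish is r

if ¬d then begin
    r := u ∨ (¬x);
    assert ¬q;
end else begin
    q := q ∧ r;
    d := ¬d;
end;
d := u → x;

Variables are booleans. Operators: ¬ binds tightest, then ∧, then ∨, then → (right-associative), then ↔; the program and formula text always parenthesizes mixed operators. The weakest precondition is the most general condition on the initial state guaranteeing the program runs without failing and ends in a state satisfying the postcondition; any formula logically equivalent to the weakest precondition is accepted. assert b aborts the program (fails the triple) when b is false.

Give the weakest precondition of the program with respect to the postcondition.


Working backward. After the program, r must hold.
Before d := u → x: r
Then branch requires (¬q) ∧ (u ∨ (¬x)); else branch requires r.
Before the if: ((¬d) → ((¬q) ∧ (u ∨ (¬x)))) ∧ (d → r)
Answer: WP = ((¬d) → ((¬q) ∧ (u ∨ (¬x)))) ∧ (d → r)


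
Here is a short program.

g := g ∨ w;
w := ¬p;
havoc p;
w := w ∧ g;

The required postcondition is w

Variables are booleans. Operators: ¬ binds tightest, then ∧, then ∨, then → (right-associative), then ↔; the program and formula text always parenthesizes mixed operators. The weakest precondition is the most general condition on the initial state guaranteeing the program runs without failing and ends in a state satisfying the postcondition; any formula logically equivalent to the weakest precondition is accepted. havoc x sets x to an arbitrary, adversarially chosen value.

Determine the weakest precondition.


Working backward. After the program, w must hold.
Before w := w ∧ g: w ∧ g
Before havoc p: w ∧ g
Before w := ¬p: (¬p) ∧ g
Before g := g ∨ w: (¬p) ∧ (g ∨ w)
Answer: WP = (¬p) ∧ (g ∨ w)


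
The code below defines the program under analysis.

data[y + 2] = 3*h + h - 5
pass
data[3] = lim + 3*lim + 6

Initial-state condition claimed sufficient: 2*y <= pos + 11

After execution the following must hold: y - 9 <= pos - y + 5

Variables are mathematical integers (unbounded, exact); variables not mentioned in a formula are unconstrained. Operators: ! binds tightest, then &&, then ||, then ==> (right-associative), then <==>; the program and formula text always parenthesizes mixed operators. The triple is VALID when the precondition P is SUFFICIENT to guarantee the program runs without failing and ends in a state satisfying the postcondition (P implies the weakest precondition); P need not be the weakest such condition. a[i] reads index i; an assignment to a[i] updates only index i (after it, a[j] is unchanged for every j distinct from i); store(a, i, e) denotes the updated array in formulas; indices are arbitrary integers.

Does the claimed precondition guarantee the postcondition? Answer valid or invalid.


Working backward. After the program, the postcondition y - 9 <= pos - y + 5 must hold; in canonical form it is 2*y <= pos + 14.
Before data[3] := lim + 3*lim + 6: 2*y <= pos + 14
Before skip: 2*y <= pos + 14
Before data[y + 2] := 3*h + h - 5: 2*y <= pos + 14
The weakest precondition is 2*y <= pos + 14.
Check whether 2*y <= pos + 11 implies it.
Every state satisfying the precondition satisfies the weakest precondition: the implication holds.
Answer: valid


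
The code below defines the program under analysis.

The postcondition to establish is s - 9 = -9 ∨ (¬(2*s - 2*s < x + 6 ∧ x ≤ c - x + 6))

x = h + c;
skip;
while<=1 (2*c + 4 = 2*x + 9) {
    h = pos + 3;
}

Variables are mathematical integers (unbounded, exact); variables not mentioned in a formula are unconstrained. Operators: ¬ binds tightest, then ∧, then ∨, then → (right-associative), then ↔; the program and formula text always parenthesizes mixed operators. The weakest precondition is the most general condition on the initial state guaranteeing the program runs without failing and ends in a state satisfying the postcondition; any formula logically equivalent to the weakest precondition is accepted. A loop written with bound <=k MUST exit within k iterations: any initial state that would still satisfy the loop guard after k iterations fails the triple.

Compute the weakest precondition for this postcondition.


Working backward. After the program, the postcondition s - 9 = -9 ∨ (¬(2*s - 2*s < x + 6 ∧ x ≤ c - x + 6)) must hold; in canonical form it is s = 0 ∨ (¬(x > -6 ∧ 2*x ≤ c + 6)).
Before the loop (bound <=1), unroll the exhaustion recursion (WP_0 = exit-now case; WP_j = one more guarded iteration, up to j = 1):
  WP_0: (¬(2*c = 2*x + 5)) ∧ (s = 0 ∨ (¬(x > -6 ∧ 2*x ≤ c + 6)))
  WP_1: (2*c = 2*x + 5 → ((¬(2*c = 2*x + 5)) ∧ (s = 0 ∨ (¬(x > -6 ∧ 2*x ≤ c + 6))))) ∧ ((¬(2*c = 2*x + 5)) → (s = 0 ∨ (¬(x > -6 ∧ 2*x ≤ c + 6))))
So before the loop: (2*c = 2*x + 5 → ((¬(2*c = 2*x + 5)) ∧ (s = 0 ∨ (¬(x > -6 ∧ 2*x ≤ c + 6))))) ∧ ((¬(2*c = 2*x + 5)) → (s = 0 ∨ (¬(x > -6 ∧ 2*x ≤ c + 6))))
Before skip: (2*c = 2*x + 5 → ((¬(2*c = 2*x + 5)) ∧ (s = 0 ∨ (¬(x > -6 ∧ 2*x ≤ c + 6))))) ∧ ((¬(2*c = 2*x + 5)) → (s = 0 ∨ (¬(x > -6 ∧ 2*x ≤ c + 6))))
Before x := h + c: (2*h = -5 → ((¬(2*h = -5)) ∧ (s = 0 ∨ (¬(c + h > -6 ∧ c + 2*h ≤ 6))))) ∧ ((¬(2*h = -5)) → (s = 0 ∨ (¬(c + h > -6 ∧ c + 2*h ≤ 6))))
Answer: WP = (2*h = -5 → ((¬(2*h = -5)) ∧ (s = 0 ∨ (¬(c + h > -6 ∧ c + 2*h ≤ 6))))) ∧ ((¬(2*h = -5)) → (s = 0 ∨ (¬(c + h > -6 ∧ c + 2*h ≤ 6))))


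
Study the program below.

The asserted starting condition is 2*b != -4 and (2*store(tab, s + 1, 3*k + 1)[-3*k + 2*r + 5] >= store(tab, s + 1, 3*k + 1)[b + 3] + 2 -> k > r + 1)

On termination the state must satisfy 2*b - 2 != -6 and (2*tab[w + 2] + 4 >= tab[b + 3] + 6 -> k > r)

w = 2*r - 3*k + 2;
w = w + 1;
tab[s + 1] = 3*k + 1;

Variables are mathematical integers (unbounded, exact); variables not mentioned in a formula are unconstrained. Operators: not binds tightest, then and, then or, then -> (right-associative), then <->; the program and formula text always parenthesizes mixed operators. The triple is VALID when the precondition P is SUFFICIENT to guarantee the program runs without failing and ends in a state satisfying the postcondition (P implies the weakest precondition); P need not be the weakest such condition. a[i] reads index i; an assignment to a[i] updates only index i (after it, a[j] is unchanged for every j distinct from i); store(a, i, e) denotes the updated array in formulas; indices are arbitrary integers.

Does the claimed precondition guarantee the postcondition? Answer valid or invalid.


Working backward. After the program, the postcondition 2*b - 2 != -6 and (2*tab[w + 2] + 4 >= tab[b + 3] + 6 -> k > r) must hold; in canonical form it is 2*b != -4 and (2*tab[w + 2] >= tab[b + 3] + 2 -> k > r).
Before tab[s + 1] := 3*k + 1: 2*b != -4 and (2*store(tab, s + 1, 3*k + 1)[w + 2] >= store(tab, s + 1, 3*k + 1)[b + 3] + 2 -> k > r)
Before w := w + 1: 2*b != -4 and (2*store(tab, s + 1, 3*k + 1)[w + 3] >= store(tab, s + 1, 3*k + 1)[b + 3] + 2 -> k > r)
Before w := 2*r - 3*k + 2: 2*b != -4 and (2*store(tab, s + 1, 3*k + 1)[-3*k + 2*r + 5] >= store(tab, s + 1, 3*k + 1)[b + 3] + 2 -> k > r)
The weakest precondition is 2*b != -4 and (2*store(tab, s + 1, 3*k + 1)[-3*k + 2*r + 5] >= store(tab, s + 1, 3*k + 1)[b + 3] + 2 -> k > r).
Check whether 2*b != -4 and (2*store(tab, s + 1, 3*k + 1)[-3*k + 2*r + 5] >= store(tab, s + 1, 3*k + 1)[b + 3] + 2 -> k > r + 1) implies it.
Every state satisfying the precondition satisfies the weakest precondition: the implication holds.
Answer: valid


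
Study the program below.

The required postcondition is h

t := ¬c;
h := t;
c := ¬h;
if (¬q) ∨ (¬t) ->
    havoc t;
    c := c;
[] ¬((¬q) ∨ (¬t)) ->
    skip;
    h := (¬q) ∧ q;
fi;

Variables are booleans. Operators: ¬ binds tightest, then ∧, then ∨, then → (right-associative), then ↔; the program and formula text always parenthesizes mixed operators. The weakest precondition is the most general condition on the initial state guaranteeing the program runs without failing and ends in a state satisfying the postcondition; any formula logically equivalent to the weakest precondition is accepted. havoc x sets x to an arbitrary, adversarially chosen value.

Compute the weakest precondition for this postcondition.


Working backward. After the program, h must hold.
Then branch requires h; else branch requires false.
Before the if: (((¬q) ∨ (¬t)) → h) ∧ ((¬q) ∨ (¬t))
Before c := ¬h: (((¬q) ∨ (¬t)) → h) ∧ ((¬q) ∨ (¬t))
Before h := t: (((¬q) ∨ (¬t)) → t) ∧ ((¬q) ∨ (¬t))
Before t := ¬c: (((¬q) ∨ c) → (¬c)) ∧ ((¬q) ∨ c)
Answer: WP = (((¬q) ∨ c) → (¬c)) ∧ ((¬q) ∨ c)
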